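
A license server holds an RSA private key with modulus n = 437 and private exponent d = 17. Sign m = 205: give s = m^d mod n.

166

Squares mod 437: m^1≡205, m^2≡73, m^4≡85, m^8≡233, m^16≡101
17 = 16 + 1, so m^17 ≡ 101·205 ≡ 166 (mod 437)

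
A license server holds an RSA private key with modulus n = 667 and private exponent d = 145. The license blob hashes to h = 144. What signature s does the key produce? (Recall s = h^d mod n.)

h^2 ≡ 144^2 = 20736 ≡ 59
h^4 ≡ 59^2 = 3481 ≡ 146
h^8 ≡ 146^2 = 21316 ≡ 639
h^16 ≡ 639^2 = 408321 ≡ 117
h^32 ≡ 117^2 = 13689 ≡ 349
h^64 ≡ 349^2 = 121801 ≡ 407
h^128 ≡ 407^2 = 165649 ≡ 233
145 = 128 + 16 + 1, so h^145 ≡ 233·117·144 ≡ 289 (mod 667)

289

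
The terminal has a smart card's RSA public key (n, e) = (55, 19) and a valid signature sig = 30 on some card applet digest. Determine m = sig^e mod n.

40

Squares mod 55: sig^1≡30, sig^2≡20, sig^4≡15, sig^8≡5, sig^16≡25
19 = 16 + 2 + 1, so sig^19 ≡ 25·20·30 ≡ 40 (mod 55)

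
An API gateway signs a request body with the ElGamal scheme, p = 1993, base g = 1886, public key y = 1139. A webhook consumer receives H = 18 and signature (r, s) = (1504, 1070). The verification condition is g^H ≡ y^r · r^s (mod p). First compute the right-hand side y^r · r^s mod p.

719

1139^2 = 1297321 ≡ 1871
1139^4 ≡ 1871^2 = 3500641 ≡ 933
1139^8 ≡ 933^2 = 870489 ≡ 1541
1139^16 ≡ 1541^2 = 2374681 ≡ 1018
1139^32 ≡ 1018^2 = 1036324 ≡ 1957
1139^64 ≡ 1957^2 = 3829849 ≡ 1296
1139^128 ≡ 1296^2 = 1679616 ≡ 1510
1139^256 ≡ 1510^2 = 2280100 ≡ 108
1139^512 ≡ 108^2 = 11664 ≡ 1699
1139^1024 ≡ 1699^2 = 2886601 ≡ 737
1504 = 1024 + 256 + 128 + 64 + 32, so 1139^1504 ≡ 737·108·1510·1296·1957 ≡ 372 (mod 1993)
1504^2 = 2262016 ≡ 1954
1504^4 ≡ 1954^2 = 3818116 ≡ 1521
1504^8 ≡ 1521^2 = 2313441 ≡ 1561
1504^16 ≡ 1561^2 = 2436721 ≡ 1275
1504^32 ≡ 1275^2 = 1625625 ≡ 1330
1504^64 ≡ 1330^2 = 1768900 ≡ 1109
1504^128 ≡ 1109^2 = 1229881 ≡ 200
1504^256 ≡ 200^2 = 40000 ≡ 140
1504^512 ≡ 140^2 = 19600 ≡ 1663
1504^1024 ≡ 1663^2 = 2765569 ≡ 1278
1070 = 1024 + 32 + 8 + 4 + 2, so 1504^1070 ≡ 1278·1330·1561·1521·1954 ≡ 1936 (mod 1993)
y^r · r^s ≡ 372·1936 = 720192 ≡ 719 (mod 1993)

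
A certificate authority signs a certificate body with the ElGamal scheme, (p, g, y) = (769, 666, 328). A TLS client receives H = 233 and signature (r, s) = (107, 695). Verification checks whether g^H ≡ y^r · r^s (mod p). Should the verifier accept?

reject

Left side g^H mod p:
666^2 = 443556 ≡ 612
666^4 ≡ 612^2 = 374544 ≡ 41
666^8 ≡ 41^2 = 1681 ≡ 143
666^16 ≡ 143^2 = 20449 ≡ 455
666^32 ≡ 455^2 = 207025 ≡ 164
666^64 ≡ 164^2 = 26896 ≡ 750
666^128 ≡ 750^2 = 562500 ≡ 361
233 = 128 + 64 + 32 + 8 + 1, so 666^233 ≡ 361·750·164·143·666 ≡ 585 (mod 769)
Right side y^r · r^s mod p:
328^2 = 107584 ≡ 693
328^4 ≡ 693^2 = 480249 ≡ 393
328^8 ≡ 393^2 = 154449 ≡ 649
328^16 ≡ 649^2 = 421201 ≡ 558
328^32 ≡ 558^2 = 311364 ≡ 688
328^64 ≡ 688^2 = 473344 ≡ 409
107 = 64 + 32 + 8 + 2 + 1, so 328^107 ≡ 409·688·649·693·328 ≡ 24 (mod 769)
107^2 = 11449 ≡ 683
107^4 ≡ 683^2 = 466489 ≡ 475
107^8 ≡ 475^2 = 225625 ≡ 308
107^16 ≡ 308^2 = 94864 ≡ 277
107^32 ≡ 277^2 = 76729 ≡ 598
107^64 ≡ 598^2 = 357604 ≡ 19
107^128 ≡ 19^2 = 361
107^256 ≡ 361^2 = 130321 ≡ 360
107^512 ≡ 360^2 = 129600 ≡ 408
695 = 512 + 128 + 32 + 16 + 4 + 2 + 1, so 107^695 ≡ 408·361·598·277·475·683·107 ≡ 602 (mod 769)
24·602 = 14448 ≡ 606 (mod 769)
585 ≠ 606, so verification fails.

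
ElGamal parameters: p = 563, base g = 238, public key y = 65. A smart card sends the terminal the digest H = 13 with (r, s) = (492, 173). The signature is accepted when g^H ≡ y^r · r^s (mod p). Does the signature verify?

Left side g^H mod p:
238^13 mod 563 = 316
Right side y^r · r^s mod p:
65^492 mod 563 = 52
492^173 mod 563 = 405
52·405 = 21060 ≡ 229 (mod 563)
316 ≠ 229, so verification fails.

does not verify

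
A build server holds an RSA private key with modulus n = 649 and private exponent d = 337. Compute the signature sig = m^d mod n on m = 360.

486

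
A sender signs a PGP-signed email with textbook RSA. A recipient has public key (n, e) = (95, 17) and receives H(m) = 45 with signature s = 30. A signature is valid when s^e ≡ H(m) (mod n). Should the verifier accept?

accept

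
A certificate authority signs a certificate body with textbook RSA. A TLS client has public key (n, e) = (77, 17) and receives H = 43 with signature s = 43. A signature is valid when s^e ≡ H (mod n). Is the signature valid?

valid

Squares mod 77: s^1≡43, s^2≡1, s^4≡1, s^8≡1, s^16≡1
17 = 16 + 1, so s^17 ≡ 1·43 ≡ 43 (mod 77)
Since 43 equals the digest 43, verification succeeds.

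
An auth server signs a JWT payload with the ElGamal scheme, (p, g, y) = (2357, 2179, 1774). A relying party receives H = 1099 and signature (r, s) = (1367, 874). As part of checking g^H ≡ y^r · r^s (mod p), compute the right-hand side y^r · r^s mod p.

1918

1774^2 = 3147076 ≡ 481
1774^4 ≡ 481^2 = 231361 ≡ 375
1774^8 ≡ 375^2 = 140625 ≡ 1562
1774^16 ≡ 1562^2 = 2439844 ≡ 349
1774^32 ≡ 349^2 = 121801 ≡ 1594
1774^64 ≡ 1594^2 = 2540836 ≡ 2347
1774^128 ≡ 2347^2 = 5508409 ≡ 100
1774^256 ≡ 100^2 = 10000 ≡ 572
1774^512 ≡ 572^2 = 327184 ≡ 1918
1774^1024 ≡ 1918^2 = 3678724 ≡ 1804
1367 = 1024 + 256 + 64 + 16 + 4 + 2 + 1, so 1774^1367 ≡ 1804·572·2347·349·375·481·1774 ≡ 769 (mod 2357)
1367^2 = 1868689 ≡ 1945
1367^4 ≡ 1945^2 = 3783025 ≡ 40
1367^8 ≡ 40^2 = 1600
1367^16 ≡ 1600^2 = 2560000 ≡ 298
1367^32 ≡ 298^2 = 88804 ≡ 1595
1367^64 ≡ 1595^2 = 2544025 ≡ 822
1367^128 ≡ 822^2 = 675684 ≡ 1582
1367^256 ≡ 1582^2 = 2502724 ≡ 1947
1367^512 ≡ 1947^2 = 3790809 ≡ 753
874 = 512 + 256 + 64 + 32 + 8 + 2, so 1367^874 ≡ 753·1947·822·1595·1600·1945 ≡ 922 (mod 2357)
y^r · r^s ≡ 769·922 = 709018 ≡ 1918 (mod 2357)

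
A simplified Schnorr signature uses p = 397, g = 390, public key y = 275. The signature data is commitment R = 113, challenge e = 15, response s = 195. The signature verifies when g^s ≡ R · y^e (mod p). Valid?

g^s mod p:
390^2 = 152100 ≡ 49
390^4 ≡ 49^2 = 2401 ≡ 19
390^8 ≡ 19^2 = 361
390^16 ≡ 361^2 = 130321 ≡ 105
390^32 ≡ 105^2 = 11025 ≡ 306
390^64 ≡ 306^2 = 93636 ≡ 341
390^128 ≡ 341^2 = 116281 ≡ 357
195 = 128 + 64 + 2 + 1, so 390^195 ≡ 357·341·49·390 ≡ 272 (mod 397)
R · y^e mod p:
275^2 = 75625 ≡ 195
275^4 ≡ 195^2 = 38025 ≡ 310
275^8 ≡ 310^2 = 96100 ≡ 26
15 = 8 + 4 + 2 + 1, so 275^15 ≡ 26·310·195·275 ≡ 27 (mod 397)
113·27 = 3051 ≡ 272 (mod 397)
272 ≡ 272 (mod 397); signature holds.

yes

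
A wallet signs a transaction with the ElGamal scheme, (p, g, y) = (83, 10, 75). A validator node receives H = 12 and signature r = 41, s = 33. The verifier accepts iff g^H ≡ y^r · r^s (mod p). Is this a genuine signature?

Left side g^H mod p:
10^2 = 100 ≡ 17
10^4 ≡ 17^2 = 289 ≡ 40
10^8 ≡ 40^2 = 1600 ≡ 23
12 = 8 + 4, so 10^12 ≡ 23·40 ≡ 7 (mod 83)
Right side y^r · r^s mod p:
75^2 = 5625 ≡ 64
75^4 ≡ 64^2 = 4096 ≡ 29
75^8 ≡ 29^2 = 841 ≡ 11
75^16 ≡ 11^2 = 121 ≡ 38
75^32 ≡ 38^2 = 1444 ≡ 33
41 = 32 + 8 + 1, so 75^41 ≡ 33·11·75 ≡ 1 (mod 83)
41^2 = 1681 ≡ 21
41^4 ≡ 21^2 = 441 ≡ 26
41^8 ≡ 26^2 = 676 ≡ 12
41^16 ≡ 12^2 = 144 ≡ 61
41^32 ≡ 61^2 = 3721 ≡ 69
33 = 32 + 1, so 41^33 ≡ 69·41 ≡ 7 (mod 83)
1·7 = 7 ≡ 7 (mod 83)
7 ≡ 7 (mod 83), so the signature is genuine.

genuine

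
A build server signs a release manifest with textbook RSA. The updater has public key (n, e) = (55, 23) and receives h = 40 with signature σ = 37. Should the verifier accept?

Squares mod 55: σ^1≡37, σ^2≡49, σ^4≡36, σ^8≡31, σ^16≡26
23 = 16 + 4 + 2 + 1, so σ^23 ≡ 26·36·49·37 ≡ 53 (mod 55)
σ^23 mod 55 = 53, but h = 40.

reject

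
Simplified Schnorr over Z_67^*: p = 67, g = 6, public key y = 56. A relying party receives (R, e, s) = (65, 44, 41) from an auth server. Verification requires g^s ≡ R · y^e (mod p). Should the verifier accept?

g^s mod p:
6^2 = 36
6^4 ≡ 36^2 = 1296 ≡ 23
6^8 ≡ 23^2 = 529 ≡ 60
6^16 ≡ 60^2 = 3600 ≡ 49
6^32 ≡ 49^2 = 2401 ≡ 56
41 = 32 + 8 + 1, so 6^41 ≡ 56·60·6 ≡ 60 (mod 67)
R · y^e mod p:
56^2 = 3136 ≡ 54
56^4 ≡ 54^2 = 2916 ≡ 35
56^8 ≡ 35^2 = 1225 ≡ 19
56^16 ≡ 19^2 = 361 ≡ 26
56^32 ≡ 26^2 = 676 ≡ 6
44 = 32 + 8 + 4, so 56^44 ≡ 6·19·35 ≡ 37 (mod 67)
65·37 = 2405 ≡ 60 (mod 67)
60 ≡ 60 (mod 67); signature holds.

accept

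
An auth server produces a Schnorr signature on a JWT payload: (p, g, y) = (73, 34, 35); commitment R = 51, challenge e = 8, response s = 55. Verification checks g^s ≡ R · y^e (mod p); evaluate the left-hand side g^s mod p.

34^2 = 1156 ≡ 61
34^4 ≡ 61^2 = 3721 ≡ 71
34^8 ≡ 71^2 = 5041 ≡ 4
34^16 ≡ 4^2 = 16
34^32 ≡ 16^2 = 256 ≡ 37
55 = 32 + 16 + 4 + 2 + 1, so 34^55 ≡ 37·16·71·61·34 ≡ 31 (mod 73)

31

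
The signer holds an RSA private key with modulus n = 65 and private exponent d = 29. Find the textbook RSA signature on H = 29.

Squares mod 65: H^1≡29, H^2≡61, H^4≡16, H^8≡61, H^16≡16
29 = 16 + 8 + 4 + 1, so H^29 ≡ 16·61·16·29 ≡ 9 (mod 65)

9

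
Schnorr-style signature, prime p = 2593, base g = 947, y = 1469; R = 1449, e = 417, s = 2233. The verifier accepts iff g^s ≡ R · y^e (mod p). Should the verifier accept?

accept

g^s mod p:
947^2 = 896809 ≡ 2224
947^4 ≡ 2224^2 = 4946176 ≡ 1325
947^8 ≡ 1325^2 = 1755625 ≡ 164
947^16 ≡ 164^2 = 26896 ≡ 966
947^32 ≡ 966^2 = 933156 ≡ 2269
947^64 ≡ 2269^2 = 5148361 ≡ 1256
947^128 ≡ 1256^2 = 1577536 ≡ 992
947^256 ≡ 992^2 = 984064 ≡ 1317
947^512 ≡ 1317^2 = 1734489 ≡ 2365
947^1024 ≡ 2365^2 = 5593225 ≡ 124
947^2048 ≡ 124^2 = 15376 ≡ 2411
2233 = 2048 + 128 + 32 + 16 + 8 + 1, so 947^2233 ≡ 2411·992·2269·966·164·947 ≡ 644 (mod 2593)
R · y^e mod p:
1469^2 = 2157961 ≡ 585
1469^4 ≡ 585^2 = 342225 ≡ 2542
1469^8 ≡ 2542^2 = 6461764 ≡ 8
1469^16 ≡ 8^2 = 64
1469^32 ≡ 64^2 = 4096 ≡ 1503
1469^64 ≡ 1503^2 = 2259009 ≡ 506
1469^128 ≡ 506^2 = 256036 ≡ 1922
1469^256 ≡ 1922^2 = 3694084 ≡ 1652
417 = 256 + 128 + 32 + 1, so 1469^417 ≡ 1652·1922·1503·1469 ≡ 1441 (mod 2593)
1449·1441 = 2088009 ≡ 644 (mod 2593)
644 ≡ 644 (mod 2593); signature holds.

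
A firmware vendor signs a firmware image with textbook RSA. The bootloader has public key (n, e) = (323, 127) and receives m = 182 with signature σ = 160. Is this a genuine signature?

forged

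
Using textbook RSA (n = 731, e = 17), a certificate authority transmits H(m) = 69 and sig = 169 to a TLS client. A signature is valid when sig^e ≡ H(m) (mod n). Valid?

no

sig^17 mod 731 = 662
The recovered value 662 does not match the digest 69.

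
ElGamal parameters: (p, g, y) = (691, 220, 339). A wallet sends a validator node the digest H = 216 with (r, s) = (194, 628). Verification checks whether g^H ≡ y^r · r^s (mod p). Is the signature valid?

Left side g^H mod p:
220^2 = 48400 ≡ 30
220^4 ≡ 30^2 = 900 ≡ 209
220^8 ≡ 209^2 = 43681 ≡ 148
220^16 ≡ 148^2 = 21904 ≡ 483
220^32 ≡ 483^2 = 233289 ≡ 422
220^64 ≡ 422^2 = 178084 ≡ 497
220^128 ≡ 497^2 = 247009 ≡ 322
216 = 128 + 64 + 16 + 8, so 220^216 ≡ 322·497·483·148 ≡ 608 (mod 691)
Right side y^r · r^s mod p:
339^2 = 114921 ≡ 215
339^4 ≡ 215^2 = 46225 ≡ 619
339^8 ≡ 619^2 = 383161 ≡ 347
339^16 ≡ 347^2 = 120409 ≡ 175
339^32 ≡ 175^2 = 30625 ≡ 221
339^64 ≡ 221^2 = 48841 ≡ 471
339^128 ≡ 471^2 = 221841 ≡ 30
194 = 128 + 64 + 2, so 339^194 ≡ 30·471·215 ≡ 314 (mod 691)
194^2 = 37636 ≡ 322
194^4 ≡ 322^2 = 103684 ≡ 34
194^8 ≡ 34^2 = 1156 ≡ 465
194^16 ≡ 465^2 = 216225 ≡ 633
194^32 ≡ 633^2 = 400689 ≡ 600
194^64 ≡ 600^2 = 360000 ≡ 680
194^128 ≡ 680^2 = 462400 ≡ 121
194^256 ≡ 121^2 = 14641 ≡ 130
194^512 ≡ 130^2 = 16900 ≡ 316
628 = 512 + 64 + 32 + 16 + 4, so 194^628 ≡ 316·680·600·633·34 ≡ 222 (mod 691)
314·222 = 69708 ≡ 608 (mod 691)
608 ≡ 608 (mod 691), so the signature is genuine.

valid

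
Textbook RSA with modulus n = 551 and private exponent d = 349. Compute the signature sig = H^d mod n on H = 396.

264

H^349 mod 551 = 264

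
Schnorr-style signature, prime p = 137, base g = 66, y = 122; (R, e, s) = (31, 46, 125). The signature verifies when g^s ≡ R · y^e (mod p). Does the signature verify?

g^s mod p:
66^2 = 4356 ≡ 109
66^4 ≡ 109^2 = 11881 ≡ 99
66^8 ≡ 99^2 = 9801 ≡ 74
66^16 ≡ 74^2 = 5476 ≡ 133
66^32 ≡ 133^2 = 17689 ≡ 16
66^64 ≡ 16^2 = 256 ≡ 119
125 = 64 + 32 + 16 + 8 + 4 + 1, so 66^125 ≡ 119·16·133·74·99·66 ≡ 79 (mod 137)
R · y^e mod p:
122^2 = 14884 ≡ 88
122^4 ≡ 88^2 = 7744 ≡ 72
122^8 ≡ 72^2 = 5184 ≡ 115
122^16 ≡ 115^2 = 13225 ≡ 73
122^32 ≡ 73^2 = 5329 ≡ 123
46 = 32 + 8 + 4 + 2, so 122^46 ≡ 123·115·72·88 ≡ 60 (mod 137)
31·60 = 1860 ≡ 79 (mod 137)
79 ≡ 79 (mod 137); signature holds.

verifies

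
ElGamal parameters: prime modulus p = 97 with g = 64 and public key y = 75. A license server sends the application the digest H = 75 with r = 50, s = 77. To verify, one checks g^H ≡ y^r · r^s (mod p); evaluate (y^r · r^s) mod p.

50

75^50 mod 97 = 96
50^77 mod 97 = 47
y^r · r^s ≡ 96·47 = 4512 ≡ 50 (mod 97)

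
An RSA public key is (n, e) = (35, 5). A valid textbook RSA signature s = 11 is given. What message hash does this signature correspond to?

16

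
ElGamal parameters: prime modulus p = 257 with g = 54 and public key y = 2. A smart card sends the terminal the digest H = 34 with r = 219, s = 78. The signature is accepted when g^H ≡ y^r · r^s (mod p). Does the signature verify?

Left side g^H mod p:
54^2 = 2916 ≡ 89
54^4 ≡ 89^2 = 7921 ≡ 211
54^8 ≡ 211^2 = 44521 ≡ 60
54^16 ≡ 60^2 = 3600 ≡ 2
54^32 ≡ 2^2 = 4
34 = 32 + 2, so 54^34 ≡ 4·89 ≡ 99 (mod 257)
Right side y^r · r^s mod p:
2^2 = 4
2^4 ≡ 4^2 = 16
2^8 ≡ 16^2 = 256
2^16 ≡ 256^2 = 65536 ≡ 1
2^32 ≡ 1^2 = 1
2^64 ≡ 1^2 = 1
2^128 ≡ 1^2 = 1
219 = 128 + 64 + 16 + 8 + 2 + 1, so 2^219 ≡ 1·1·1·256·4·2 ≡ 249 (mod 257)
219^2 = 47961 ≡ 159
219^4 ≡ 159^2 = 25281 ≡ 95
219^8 ≡ 95^2 = 9025 ≡ 30
219^16 ≡ 30^2 = 900 ≡ 129
219^32 ≡ 129^2 = 16641 ≡ 193
219^64 ≡ 193^2 = 37249 ≡ 241
78 = 64 + 8 + 4 + 2, so 219^78 ≡ 241·30·95·159 ≡ 84 (mod 257)
249·84 = 20916 ≡ 99 (mod 257)
99 ≡ 99 (mod 257), so the signature is genuine.

verifies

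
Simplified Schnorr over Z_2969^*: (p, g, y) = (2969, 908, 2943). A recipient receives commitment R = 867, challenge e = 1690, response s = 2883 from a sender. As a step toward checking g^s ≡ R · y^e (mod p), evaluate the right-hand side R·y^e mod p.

1227

2943^2 = 8661249 ≡ 676
2943^4 ≡ 676^2 = 456976 ≡ 2719
2943^8 ≡ 2719^2 = 7392961 ≡ 151
2943^16 ≡ 151^2 = 22801 ≡ 2018
2943^32 ≡ 2018^2 = 4072324 ≡ 1825
2943^64 ≡ 1825^2 = 3330625 ≡ 2376
2943^128 ≡ 2376^2 = 5645376 ≡ 1307
2943^256 ≡ 1307^2 = 1708249 ≡ 1074
2943^512 ≡ 1074^2 = 1153476 ≡ 1504
2943^1024 ≡ 1504^2 = 2262016 ≡ 2607
1690 = 1024 + 512 + 128 + 16 + 8 + 2, so 2943^1690 ≡ 2607·1504·1307·2018·151·676 ≡ 2128 (mod 2969)
R · y^e ≡ 867·2128 = 1844976 ≡ 1227 (mod 2969)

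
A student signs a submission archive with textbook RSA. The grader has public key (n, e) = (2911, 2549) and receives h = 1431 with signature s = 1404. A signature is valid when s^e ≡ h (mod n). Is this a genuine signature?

genuine

Squares mod 2911: s^1≡1404, s^2≡469, s^4≡1636, s^8≡1287, s^16≡10, s^32≡100, s^64≡1267, s^128≡1328, s^256≡2429, s^512≡2355, s^1024≡570, s^2048≡1779
2549 = 2048 + 256 + 128 + 64 + 32 + 16 + 4 + 1, so s^2549 ≡ 1779·2429·1328·1267·100·10·1636·1404 ≡ 1431 (mod 2911)
1431 = h, so the signature checks out.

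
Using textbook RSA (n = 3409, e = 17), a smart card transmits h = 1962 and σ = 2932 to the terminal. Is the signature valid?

invalid

σ^17 mod 3409 = 2239
The recovered value 2239 does not match the digest 1962.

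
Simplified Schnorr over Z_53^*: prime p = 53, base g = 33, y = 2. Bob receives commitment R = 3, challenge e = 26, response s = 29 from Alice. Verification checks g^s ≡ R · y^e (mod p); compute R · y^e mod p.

Squares mod 53: 2^1≡2, 2^2≡4, 2^4≡16, 2^8≡44, 2^16≡28
26 = 16 + 8 + 2, so 2^26 ≡ 28·44·4 ≡ 52 (mod 53)
R · y^e ≡ 3·52 = 156 ≡ 50 (mod 53)

50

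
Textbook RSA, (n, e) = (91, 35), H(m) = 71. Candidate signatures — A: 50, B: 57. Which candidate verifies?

A

Candidate A: 50^2 = 2500 ≡ 43; 50^4 ≡ 43^2 = 1849 ≡ 29; 50^8 ≡ 29^2 = 841 ≡ 22; 50^16 ≡ 22^2 = 484 ≡ 29; 50^32 ≡ 29^2 = 841 ≡ 22; 35 = 32 + 2 + 1, so 50^35 ≡ 22·43·50 ≡ 71 (mod 91)
  → matches H(m) = 71
Candidate B: 57^2 = 3249 ≡ 64; 57^4 ≡ 64^2 = 4096 ≡ 1; 57^8 ≡ 1^2 = 1; 57^16 ≡ 1^2 = 1; 57^32 ≡ 1^2 = 1; 35 = 32 + 2 + 1, so 57^35 ≡ 1·64·57 ≡ 8 (mod 91)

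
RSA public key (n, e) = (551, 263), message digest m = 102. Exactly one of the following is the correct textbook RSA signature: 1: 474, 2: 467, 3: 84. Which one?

2

Candidate 1: 474^263 mod 551 = 379
Candidate 2: 467^263 mod 551 = 102
  → matches m = 102
Candidate 3: 84^263 mod 551 = 449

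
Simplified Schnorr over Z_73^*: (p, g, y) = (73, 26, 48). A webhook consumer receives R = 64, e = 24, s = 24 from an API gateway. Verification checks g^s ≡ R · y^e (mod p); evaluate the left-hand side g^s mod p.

Squares mod 73: 26^1≡26, 26^2≡19, 26^4≡69, 26^8≡16, 26^16≡37
24 = 16 + 8, so 26^24 ≡ 37·16 ≡ 8 (mod 73)

8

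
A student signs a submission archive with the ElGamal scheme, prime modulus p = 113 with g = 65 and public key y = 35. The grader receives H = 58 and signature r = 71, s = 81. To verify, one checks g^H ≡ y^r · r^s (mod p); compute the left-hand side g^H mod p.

69

65^2 = 4225 ≡ 44
65^4 ≡ 44^2 = 1936 ≡ 15
65^8 ≡ 15^2 = 225 ≡ 112
65^16 ≡ 112^2 = 12544 ≡ 1
65^32 ≡ 1^2 = 1
58 = 32 + 16 + 8 + 2, so 65^58 ≡ 1·1·112·44 ≡ 69 (mod 113)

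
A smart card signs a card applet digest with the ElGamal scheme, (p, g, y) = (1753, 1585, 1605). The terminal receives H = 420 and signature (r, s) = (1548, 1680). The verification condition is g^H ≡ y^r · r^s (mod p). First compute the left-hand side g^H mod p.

920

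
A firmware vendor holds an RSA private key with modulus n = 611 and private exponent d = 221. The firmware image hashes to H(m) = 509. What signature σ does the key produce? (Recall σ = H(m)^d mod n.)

279

Squares mod 611: (H(m))^1≡509, (H(m))^2≡17, (H(m))^4≡289, (H(m))^8≡425, (H(m))^16≡380, (H(m))^32≡204, (H(m))^64≡68, (H(m))^128≡347
221 = 128 + 64 + 16 + 8 + 4 + 1, so (H(m))^221 ≡ 347·68·380·425·289·509 ≡ 279 (mod 611)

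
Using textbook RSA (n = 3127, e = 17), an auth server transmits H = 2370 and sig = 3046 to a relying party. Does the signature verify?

verifies

sig^17 mod 3127 = 2370
Since 2370 equals the digest 2370, verification succeeds.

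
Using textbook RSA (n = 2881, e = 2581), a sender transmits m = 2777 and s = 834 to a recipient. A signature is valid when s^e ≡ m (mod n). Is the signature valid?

valid

s^2581 mod 2881 = 2777
s^2581 mod 2881 = 2777 matches m.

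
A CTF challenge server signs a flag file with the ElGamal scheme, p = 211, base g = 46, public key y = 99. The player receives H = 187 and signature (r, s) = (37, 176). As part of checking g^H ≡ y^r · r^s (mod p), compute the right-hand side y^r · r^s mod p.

Squares mod 211: 99^1≡99, 99^2≡95, 99^4≡163, 99^8≡194, 99^16≡78, 99^32≡176
37 = 32 + 4 + 1, so 99^37 ≡ 176·163·99 ≡ 52 (mod 211)
Squares mod 211: 37^1≡37, 37^2≡103, 37^4≡59, 37^8≡105, 37^16≡53, 37^32≡66, 37^64≡136, 37^128≡139
176 = 128 + 32 + 16, so 37^176 ≡ 139·66·53 ≡ 78 (mod 211)
y^r · r^s ≡ 52·78 = 4056 ≡ 47 (mod 211)

47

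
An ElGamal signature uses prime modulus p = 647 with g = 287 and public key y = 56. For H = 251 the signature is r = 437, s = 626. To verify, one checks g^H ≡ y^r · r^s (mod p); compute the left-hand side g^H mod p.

533

287^2 = 82369 ≡ 200
287^4 ≡ 200^2 = 40000 ≡ 533
287^8 ≡ 533^2 = 284089 ≡ 56
287^16 ≡ 56^2 = 3136 ≡ 548
287^32 ≡ 548^2 = 300304 ≡ 96
287^64 ≡ 96^2 = 9216 ≡ 158
287^128 ≡ 158^2 = 24964 ≡ 378
251 = 128 + 64 + 32 + 16 + 8 + 2 + 1, so 287^251 ≡ 378·158·96·548·56·200·287 ≡ 533 (mod 647)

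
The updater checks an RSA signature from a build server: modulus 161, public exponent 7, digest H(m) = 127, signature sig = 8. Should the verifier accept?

sig^2 ≡ 8^2 = 64
sig^4 ≡ 64^2 = 4096 ≡ 71
7 = 4 + 2 + 1, so sig^7 ≡ 71·64·8 ≡ 127 (mod 161)
sig^7 mod 161 = 127 matches H(m).

accept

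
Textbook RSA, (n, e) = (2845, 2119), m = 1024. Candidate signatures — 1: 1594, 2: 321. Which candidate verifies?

1

Candidate 1: Squares mod 2845: 1594^1≡1594, 1594^2≡251, 1594^4≡411, 1594^8≡1066, 1594^16≡1201, 1594^32≡2831, 1594^64≡196, 1594^128≡1431, 1594^256≡2206, 1594^512≡1486, 1594^1024≡476, 1594^2048≡1821; 2119 = 2048 + 64 + 4 + 2 + 1, so 1594^2119 ≡ 1821·196·411·251·1594 ≡ 1024 (mod 2845)
  → matches m = 1024
Candidate 2: Squares mod 2845: 321^1≡321, 321^2≡621, 321^4≡1566, 321^8≡2811, 321^16≡1156, 321^32≡2031, 321^64≡2556, 321^128≡1016, 321^256≡2366, 321^512≡1841, 321^1024≡886, 321^2048≡2621; 2119 = 2048 + 64 + 4 + 2 + 1, so 321^2119 ≡ 2621·2556·1566·621·321 ≡ 1111 (mod 2845)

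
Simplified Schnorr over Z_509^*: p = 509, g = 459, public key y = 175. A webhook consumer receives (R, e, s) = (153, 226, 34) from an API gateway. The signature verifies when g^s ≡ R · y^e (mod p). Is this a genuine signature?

g^s mod p:
459^2 = 210681 ≡ 464
459^4 ≡ 464^2 = 215296 ≡ 498
459^8 ≡ 498^2 = 248004 ≡ 121
459^16 ≡ 121^2 = 14641 ≡ 389
459^32 ≡ 389^2 = 151321 ≡ 148
34 = 32 + 2, so 459^34 ≡ 148·464 ≡ 466 (mod 509)
R · y^e mod p:
175^2 = 30625 ≡ 85
175^4 ≡ 85^2 = 7225 ≡ 99
175^8 ≡ 99^2 = 9801 ≡ 130
175^16 ≡ 130^2 = 16900 ≡ 103
175^32 ≡ 103^2 = 10609 ≡ 429
175^64 ≡ 429^2 = 184041 ≡ 292
175^128 ≡ 292^2 = 85264 ≡ 261
226 = 128 + 64 + 32 + 2, so 175^226 ≡ 261·292·429·85 ≡ 313 (mod 509)
153·313 = 47889 ≡ 43 (mod 509)
466 ≠ 43; the check fails.

forged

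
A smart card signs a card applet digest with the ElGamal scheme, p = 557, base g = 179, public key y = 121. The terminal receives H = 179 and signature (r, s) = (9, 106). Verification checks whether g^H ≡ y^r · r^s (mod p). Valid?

Left side g^H mod p:
179^2 = 32041 ≡ 292
179^4 ≡ 292^2 = 85264 ≡ 43
179^8 ≡ 43^2 = 1849 ≡ 178
179^16 ≡ 178^2 = 31684 ≡ 492
179^32 ≡ 492^2 = 242064 ≡ 326
179^64 ≡ 326^2 = 106276 ≡ 446
179^128 ≡ 446^2 = 198916 ≡ 67
179 = 128 + 32 + 16 + 2 + 1, so 179^179 ≡ 67·326·492·292·179 ≡ 457 (mod 557)
Right side y^r · r^s mod p:
121^2 = 14641 ≡ 159
121^4 ≡ 159^2 = 25281 ≡ 216
121^8 ≡ 216^2 = 46656 ≡ 425
9 = 8 + 1, so 121^9 ≡ 425·121 ≡ 181 (mod 557)
9^2 = 81
9^4 ≡ 81^2 = 6561 ≡ 434
9^8 ≡ 434^2 = 188356 ≡ 90
9^16 ≡ 90^2 = 8100 ≡ 302
9^32 ≡ 302^2 = 91204 ≡ 413
9^64 ≡ 413^2 = 170569 ≡ 127
106 = 64 + 32 + 8 + 2, so 9^106 ≡ 127·413·90·81 ≡ 101 (mod 557)
181·101 = 18281 ≡ 457 (mod 557)
457 ≡ 457 (mod 557), so the signature is genuine.

yes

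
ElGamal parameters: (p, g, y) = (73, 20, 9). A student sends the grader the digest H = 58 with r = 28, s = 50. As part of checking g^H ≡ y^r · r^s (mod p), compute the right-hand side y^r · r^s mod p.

9^2 = 81 ≡ 8
9^4 ≡ 8^2 = 64
9^8 ≡ 64^2 = 4096 ≡ 8
9^16 ≡ 8^2 = 64
28 = 16 + 8 + 4, so 9^28 ≡ 64·8·64 ≡ 64 (mod 73)
28^2 = 784 ≡ 54
28^4 ≡ 54^2 = 2916 ≡ 69
28^8 ≡ 69^2 = 4761 ≡ 16
28^16 ≡ 16^2 = 256 ≡ 37
28^32 ≡ 37^2 = 1369 ≡ 55
50 = 32 + 16 + 2, so 28^50 ≡ 55·37·54 ≡ 25 (mod 73)
y^r · r^s ≡ 64·25 = 1600 ≡ 67 (mod 73)

67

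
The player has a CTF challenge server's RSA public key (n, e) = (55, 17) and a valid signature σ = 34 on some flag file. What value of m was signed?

34

σ^2 ≡ 34^2 = 1156 ≡ 1
σ^4 ≡ 1^2 = 1
σ^8 ≡ 1^2 = 1
σ^16 ≡ 1^2 = 1
17 = 16 + 1, so σ^17 ≡ 1·34 ≡ 34 (mod 55)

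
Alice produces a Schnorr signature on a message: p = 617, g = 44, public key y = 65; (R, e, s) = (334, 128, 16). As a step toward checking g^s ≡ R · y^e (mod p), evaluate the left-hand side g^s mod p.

615

44^2 = 1936 ≡ 85
44^4 ≡ 85^2 = 7225 ≡ 438
44^8 ≡ 438^2 = 191844 ≡ 574
44^16 ≡ 574^2 = 329476 ≡ 615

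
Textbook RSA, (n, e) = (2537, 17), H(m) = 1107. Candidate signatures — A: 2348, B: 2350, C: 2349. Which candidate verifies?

Candidate A: Squares mod 2537: 2348^1≡2348, 2348^2≡203, 2348^4≡617, 2348^8≡139, 2348^16≡1562; 17 = 16 + 1, so 2348^17 ≡ 1562·2348 ≡ 1611 (mod 2537)
Candidate B: Squares mod 2537: 2350^1≡2350, 2350^2≡1988, 2350^4≡2035, 2350^8≡841, 2350^16≡1995; 17 = 16 + 1, so 2350^17 ≡ 1995·2350 ≡ 2411 (mod 2537)
Candidate C: Squares mod 2537: 2349^1≡2349, 2349^2≡2363, 2349^4≡2369, 2349^8≡317, 2349^16≡1546; 17 = 16 + 1, so 2349^17 ≡ 1546·2349 ≡ 1107 (mod 2537)
  → matches H(m) = 1107

C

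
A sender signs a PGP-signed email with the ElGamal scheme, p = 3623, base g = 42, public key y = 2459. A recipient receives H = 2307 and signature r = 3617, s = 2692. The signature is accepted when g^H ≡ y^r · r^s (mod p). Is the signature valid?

Left side g^H mod p:
42^2 = 1764
42^4 ≡ 1764^2 = 3111696 ≡ 3162
42^8 ≡ 3162^2 = 9998244 ≡ 2387
42^16 ≡ 2387^2 = 5697769 ≡ 2413
42^32 ≡ 2413^2 = 5822569 ≡ 408
42^64 ≡ 408^2 = 166464 ≡ 3429
42^128 ≡ 3429^2 = 11758041 ≡ 1406
42^256 ≡ 1406^2 = 1976836 ≡ 2301
42^512 ≡ 2301^2 = 5294601 ≡ 1398
42^1024 ≡ 1398^2 = 1954404 ≡ 1607
42^2048 ≡ 1607^2 = 2582449 ≡ 2873
2307 = 2048 + 256 + 2 + 1, so 42^2307 ≡ 2873·2301·1764·42 ≡ 3187 (mod 3623)
Right side y^r · r^s mod p:
2459^2 = 6046681 ≡ 3517
2459^4 ≡ 3517^2 = 12369289 ≡ 367
2459^8 ≡ 367^2 = 134689 ≡ 638
2459^16 ≡ 638^2 = 407044 ≡ 1268
2459^32 ≡ 1268^2 = 1607824 ≡ 2835
2459^64 ≡ 2835^2 = 8037225 ≡ 1411
2459^128 ≡ 1411^2 = 1990921 ≡ 1894
2459^256 ≡ 1894^2 = 3587236 ≡ 466
2459^512 ≡ 466^2 = 217156 ≡ 3399
2459^1024 ≡ 3399^2 = 11553201 ≡ 3077
2459^2048 ≡ 3077^2 = 9467929 ≡ 1030
3617 = 2048 + 1024 + 512 + 32 + 1, so 2459^3617 ≡ 1030·3077·3399·2835·2459 ≡ 2056 (mod 3623)
3617^2 = 13082689 ≡ 36
3617^4 ≡ 36^2 = 1296
3617^8 ≡ 1296^2 = 1679616 ≡ 2167
3617^16 ≡ 2167^2 = 4695889 ≡ 481
3617^32 ≡ 481^2 = 231361 ≡ 3112
3617^64 ≡ 3112^2 = 9684544 ≡ 265
3617^128 ≡ 265^2 = 70225 ≡ 1388
3617^256 ≡ 1388^2 = 1926544 ≡ 2731
3617^512 ≡ 2731^2 = 7458361 ≡ 2227
3617^1024 ≡ 2227^2 = 4959529 ≡ 3265
3617^2048 ≡ 3265^2 = 10660225 ≡ 1359
2692 = 2048 + 512 + 128 + 4, so 3617^2692 ≡ 1359·2227·1388·1296 ≡ 478 (mod 3623)
2056·478 = 982768 ≡ 935 (mod 3623)
3187 ≠ 935, so verification fails.

invalid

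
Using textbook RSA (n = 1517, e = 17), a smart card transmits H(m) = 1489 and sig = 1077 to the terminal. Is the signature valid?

invalid

Squares mod 1517: sig^1≡1077, sig^2≡941, sig^4≡1070, sig^8≡1082, sig^16≡1117
17 = 16 + 1, so sig^17 ≡ 1117·1077 ≡ 28 (mod 1517)
The recovered value 28 does not match the digest 1489.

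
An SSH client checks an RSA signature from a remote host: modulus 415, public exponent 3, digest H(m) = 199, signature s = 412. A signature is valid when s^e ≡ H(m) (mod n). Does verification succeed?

fails

s^2 ≡ 412^2 = 169744 ≡ 9
3 = 2 + 1, so s^3 ≡ 9·412 ≡ 388 (mod 415)
s^3 mod 415 = 388, but H(m) = 199.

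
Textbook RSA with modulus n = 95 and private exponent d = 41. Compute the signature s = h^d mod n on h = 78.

13

h^2 ≡ 78^2 = 6084 ≡ 4
h^4 ≡ 4^2 = 16
h^8 ≡ 16^2 = 256 ≡ 66
h^16 ≡ 66^2 = 4356 ≡ 81
h^32 ≡ 81^2 = 6561 ≡ 6
41 = 32 + 8 + 1, so h^41 ≡ 6·66·78 ≡ 13 (mod 95)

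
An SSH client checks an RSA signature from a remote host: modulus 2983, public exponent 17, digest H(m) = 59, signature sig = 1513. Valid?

no

sig^2 ≡ 1513^2 = 2289169 ≡ 1208
sig^4 ≡ 1208^2 = 1459264 ≡ 577
sig^8 ≡ 577^2 = 332929 ≡ 1816
sig^16 ≡ 1816^2 = 3297856 ≡ 1641
17 = 16 + 1, so sig^17 ≡ 1641·1513 ≡ 977 (mod 2983)
977 ≠ 59, so verification fails.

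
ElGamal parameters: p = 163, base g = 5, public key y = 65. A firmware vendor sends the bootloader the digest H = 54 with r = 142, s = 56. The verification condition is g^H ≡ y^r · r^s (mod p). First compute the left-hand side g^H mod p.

Squares mod 163: 5^1≡5, 5^2≡25, 5^4≡136, 5^8≡77, 5^16≡61, 5^32≡135
54 = 32 + 16 + 4 + 2, so 5^54 ≡ 135·61·136·25 ≡ 1 (mod 163)

1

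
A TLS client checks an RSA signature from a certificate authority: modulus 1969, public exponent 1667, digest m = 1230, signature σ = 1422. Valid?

σ^2 ≡ 1422^2 = 2022084 ≡ 1890
σ^4 ≡ 1890^2 = 3572100 ≡ 334
σ^8 ≡ 334^2 = 111556 ≡ 1292
σ^16 ≡ 1292^2 = 1669264 ≡ 1521
σ^32 ≡ 1521^2 = 2313441 ≡ 1835
σ^64 ≡ 1835^2 = 3367225 ≡ 235
σ^128 ≡ 235^2 = 55225 ≡ 93
σ^256 ≡ 93^2 = 8649 ≡ 773
σ^512 ≡ 773^2 = 597529 ≡ 922
σ^1024 ≡ 922^2 = 850084 ≡ 1445
1667 = 1024 + 512 + 128 + 2 + 1, so σ^1667 ≡ 1445·922·93·1890·1422 ≡ 1230 (mod 1969)
σ^1667 mod 1969 = 1230 matches m.

yes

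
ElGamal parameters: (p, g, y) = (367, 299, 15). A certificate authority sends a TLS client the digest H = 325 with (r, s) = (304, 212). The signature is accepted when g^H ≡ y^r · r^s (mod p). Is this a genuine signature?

Left side g^H mod p:
299^2 = 89401 ≡ 220
299^4 ≡ 220^2 = 48400 ≡ 323
299^8 ≡ 323^2 = 104329 ≡ 101
299^16 ≡ 101^2 = 10201 ≡ 292
299^32 ≡ 292^2 = 85264 ≡ 120
299^64 ≡ 120^2 = 14400 ≡ 87
299^128 ≡ 87^2 = 7569 ≡ 229
299^256 ≡ 229^2 = 52441 ≡ 327
325 = 256 + 64 + 4 + 1, so 299^325 ≡ 327·87·323·299 ≡ 364 (mod 367)
Right side y^r · r^s mod p:
15^2 = 225
15^4 ≡ 225^2 = 50625 ≡ 346
15^8 ≡ 346^2 = 119716 ≡ 74
15^16 ≡ 74^2 = 5476 ≡ 338
15^32 ≡ 338^2 = 114244 ≡ 107
15^64 ≡ 107^2 = 11449 ≡ 72
15^128 ≡ 72^2 = 5184 ≡ 46
15^256 ≡ 46^2 = 2116 ≡ 281
304 = 256 + 32 + 16, so 15^304 ≡ 281·107·338 ≡ 49 (mod 367)
304^2 = 92416 ≡ 299
304^4 ≡ 299^2 = 89401 ≡ 220
304^8 ≡ 220^2 = 48400 ≡ 323
304^16 ≡ 323^2 = 104329 ≡ 101
304^32 ≡ 101^2 = 10201 ≡ 292
304^64 ≡ 292^2 = 85264 ≡ 120
304^128 ≡ 120^2 = 14400 ≡ 87
212 = 128 + 64 + 16 + 4, so 304^212 ≡ 87·120·101·220 ≡ 137 (mod 367)
49·137 = 6713 ≡ 107 (mod 367)
364 ≠ 107, so verification fails.

forged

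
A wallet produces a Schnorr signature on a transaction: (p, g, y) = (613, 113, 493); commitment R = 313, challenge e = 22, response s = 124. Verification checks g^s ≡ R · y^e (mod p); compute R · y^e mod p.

346

493^22 mod 613 = 289
R · y^e ≡ 313·289 = 90457 ≡ 346 (mod 613)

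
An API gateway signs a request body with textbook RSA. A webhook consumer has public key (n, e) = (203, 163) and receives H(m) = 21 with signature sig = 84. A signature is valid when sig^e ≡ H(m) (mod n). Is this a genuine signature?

Squares mod 203: sig^1≡84, sig^2≡154, sig^4≡168, sig^8≡7, sig^16≡49, sig^32≡168, sig^64≡7, sig^128≡49
163 = 128 + 32 + 2 + 1, so sig^163 ≡ 49·168·154·84 ≡ 21 (mod 203)
sig^163 mod 203 = 21 matches H(m).

genuine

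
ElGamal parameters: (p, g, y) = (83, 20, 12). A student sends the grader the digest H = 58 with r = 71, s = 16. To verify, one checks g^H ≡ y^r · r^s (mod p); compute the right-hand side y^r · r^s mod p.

81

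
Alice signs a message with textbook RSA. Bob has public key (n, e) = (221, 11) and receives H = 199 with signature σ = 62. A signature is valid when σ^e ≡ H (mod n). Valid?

yes

σ^11 mod 221 = 199
σ^11 mod 221 = 199 matches H.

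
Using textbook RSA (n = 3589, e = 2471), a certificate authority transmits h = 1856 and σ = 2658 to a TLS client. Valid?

yes

Squares mod 3589: σ^1≡2658, σ^2≡1812, σ^4≡2998, σ^8≡1148, σ^16≡741, σ^32≡3553, σ^64≡1296, σ^128≡3553, σ^256≡1296, σ^512≡3553, σ^1024≡1296, σ^2048≡3553
2471 = 2048 + 256 + 128 + 32 + 4 + 2 + 1, so σ^2471 ≡ 3553·1296·3553·3553·2998·1812·2658 ≡ 1856 (mod 3589)
1856 = h, so the signature checks out.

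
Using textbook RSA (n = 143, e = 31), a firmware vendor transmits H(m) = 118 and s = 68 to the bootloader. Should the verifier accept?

s^2 ≡ 68^2 = 4624 ≡ 48
s^4 ≡ 48^2 = 2304 ≡ 16
s^8 ≡ 16^2 = 256 ≡ 113
s^16 ≡ 113^2 = 12769 ≡ 42
31 = 16 + 8 + 4 + 2 + 1, so s^31 ≡ 42·113·16·48·68 ≡ 68 (mod 143)
68 ≠ 118, so verification fails.

reject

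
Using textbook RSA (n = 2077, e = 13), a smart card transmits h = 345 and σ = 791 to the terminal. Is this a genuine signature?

genuine

σ^2 ≡ 791^2 = 625681 ≡ 504
σ^4 ≡ 504^2 = 254016 ≡ 622
σ^8 ≡ 622^2 = 386884 ≡ 562
13 = 8 + 4 + 1, so σ^13 ≡ 562·622·791 ≡ 345 (mod 2077)
σ^13 mod 2077 = 345 matches h.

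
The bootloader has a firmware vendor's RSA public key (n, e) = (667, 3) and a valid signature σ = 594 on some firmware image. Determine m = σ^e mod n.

σ^2 ≡ 594^2 = 352836 ≡ 660
3 = 2 + 1, so σ^3 ≡ 660·594 ≡ 511 (mod 667)

511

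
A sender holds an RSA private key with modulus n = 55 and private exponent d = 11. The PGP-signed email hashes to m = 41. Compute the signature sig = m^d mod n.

41

m^2 ≡ 41^2 = 1681 ≡ 31
m^4 ≡ 31^2 = 961 ≡ 26
m^8 ≡ 26^2 = 676 ≡ 16
11 = 8 + 2 + 1, so m^11 ≡ 16·31·41 ≡ 41 (mod 55)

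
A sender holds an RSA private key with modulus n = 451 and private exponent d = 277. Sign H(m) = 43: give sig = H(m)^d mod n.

241

(H(m))^2 ≡ 43^2 = 1849 ≡ 45
(H(m))^4 ≡ 45^2 = 2025 ≡ 221
(H(m))^8 ≡ 221^2 = 48841 ≡ 133
(H(m))^16 ≡ 133^2 = 17689 ≡ 100
(H(m))^32 ≡ 100^2 = 10000 ≡ 78
(H(m))^64 ≡ 78^2 = 6084 ≡ 221
(H(m))^128 ≡ 221^2 = 48841 ≡ 133
(H(m))^256 ≡ 133^2 = 17689 ≡ 100
277 = 256 + 16 + 4 + 1, so (H(m))^277 ≡ 100·100·221·43 ≡ 241 (mod 451)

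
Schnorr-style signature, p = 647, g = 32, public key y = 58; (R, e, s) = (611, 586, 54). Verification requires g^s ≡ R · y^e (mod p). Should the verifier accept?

reject

g^s mod p:
Squares mod 647: 32^1≡32, 32^2≡377, 32^4≡436, 32^8≡525, 32^16≡3, 32^32≡9
54 = 32 + 16 + 4 + 2, so 32^54 ≡ 9·3·436·377 ≡ 271 (mod 647)
R · y^e mod p:
Squares mod 647: 58^1≡58, 58^2≡129, 58^4≡466, 58^8≡411, 58^16≡54, 58^32≡328, 58^64≡182, 58^128≡127, 58^256≡601, 58^512≡175
586 = 512 + 64 + 8 + 2, so 58^586 ≡ 175·182·411·129 ≡ 31 (mod 647)
611·31 = 18941 ≡ 178 (mod 647)
271 ≠ 178; the check fails.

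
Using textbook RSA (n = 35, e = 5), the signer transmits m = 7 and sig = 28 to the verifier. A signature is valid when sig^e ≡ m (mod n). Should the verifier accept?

sig^2 ≡ 28^2 = 784 ≡ 14
sig^4 ≡ 14^2 = 196 ≡ 21
5 = 4 + 1, so sig^5 ≡ 21·28 ≡ 28 (mod 35)
28 ≠ 7, so verification fails.

reject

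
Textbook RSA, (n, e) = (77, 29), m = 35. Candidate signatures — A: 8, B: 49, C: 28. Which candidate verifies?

Candidate A: Squares mod 77: 8^1≡8, 8^2≡64, 8^4≡15, 8^8≡71, 8^16≡36; 29 = 16 + 8 + 4 + 1, so 8^29 ≡ 36·71·15·8 ≡ 29 (mod 77)
Candidate B: Squares mod 77: 49^1≡49, 49^2≡14, 49^4≡42, 49^8≡70, 49^16≡49; 29 = 16 + 8 + 4 + 1, so 49^29 ≡ 49·70·42·49 ≡ 42 (mod 77)
Candidate C: Squares mod 77: 28^1≡28, 28^2≡14, 28^4≡42, 28^8≡70, 28^16≡49; 29 = 16 + 8 + 4 + 1, so 28^29 ≡ 49·70·42·28 ≡ 35 (mod 77)
  → matches m = 35

C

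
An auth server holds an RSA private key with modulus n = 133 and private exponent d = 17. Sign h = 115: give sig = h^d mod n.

96

Squares mod 133: h^1≡115, h^2≡58, h^4≡39, h^8≡58, h^16≡39
17 = 16 + 1, so h^17 ≡ 39·115 ≡ 96 (mod 133)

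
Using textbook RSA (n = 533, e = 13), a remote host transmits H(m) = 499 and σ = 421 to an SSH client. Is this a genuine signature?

Squares mod 533: σ^1≡421, σ^2≡285, σ^4≡209, σ^8≡508
13 = 8 + 4 + 1, so σ^13 ≡ 508·209·421 ≡ 499 (mod 533)
499 = H(m), so the signature checks out.

genuine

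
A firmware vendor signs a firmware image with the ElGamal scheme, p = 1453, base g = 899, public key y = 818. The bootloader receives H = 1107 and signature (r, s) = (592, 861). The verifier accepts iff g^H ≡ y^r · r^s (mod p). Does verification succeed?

Left side g^H mod p:
899^2 = 808201 ≡ 333
899^4 ≡ 333^2 = 110889 ≡ 461
899^8 ≡ 461^2 = 212521 ≡ 383
899^16 ≡ 383^2 = 146689 ≡ 1389
899^32 ≡ 1389^2 = 1929321 ≡ 1190
899^64 ≡ 1190^2 = 1416100 ≡ 878
899^128 ≡ 878^2 = 770884 ≡ 794
899^256 ≡ 794^2 = 630436 ≡ 1287
899^512 ≡ 1287^2 = 1656369 ≡ 1402
899^1024 ≡ 1402^2 = 1965604 ≡ 1148
1107 = 1024 + 64 + 16 + 2 + 1, so 899^1107 ≡ 1148·878·1389·333·899 ≡ 483 (mod 1453)
Right side y^r · r^s mod p:
818^2 = 669124 ≡ 744
818^4 ≡ 744^2 = 553536 ≡ 1396
818^8 ≡ 1396^2 = 1948816 ≡ 343
818^16 ≡ 343^2 = 117649 ≡ 1409
818^32 ≡ 1409^2 = 1985281 ≡ 483
818^64 ≡ 483^2 = 233289 ≡ 809
818^128 ≡ 809^2 = 654481 ≡ 631
818^256 ≡ 631^2 = 398161 ≡ 39
818^512 ≡ 39^2 = 1521 ≡ 68
592 = 512 + 64 + 16, so 818^592 ≡ 68·809·1409 ≡ 170 (mod 1453)
592^2 = 350464 ≡ 291
592^4 ≡ 291^2 = 84681 ≡ 407
592^8 ≡ 407^2 = 165649 ≡ 7
592^16 ≡ 7^2 = 49
592^32 ≡ 49^2 = 2401 ≡ 948
592^64 ≡ 948^2 = 898704 ≡ 750
592^128 ≡ 750^2 = 562500 ≡ 189
592^256 ≡ 189^2 = 35721 ≡ 849
592^512 ≡ 849^2 = 720801 ≡ 113
861 = 512 + 256 + 64 + 16 + 8 + 4 + 1, so 592^861 ≡ 113·849·750·49·7·407·592 ≡ 849 (mod 1453)
170·849 = 144330 ≡ 483 (mod 1453)
483 ≡ 483 (mod 1453), so the signature is genuine.

passes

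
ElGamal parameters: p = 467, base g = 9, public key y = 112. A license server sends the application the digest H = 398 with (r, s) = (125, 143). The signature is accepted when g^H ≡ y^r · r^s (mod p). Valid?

no

Left side g^H mod p:
Squares mod 467: 9^1≡9, 9^2≡81, 9^4≡23, 9^8≡62, 9^16≡108, 9^32≡456, 9^64≡121, 9^128≡164, 9^256≡277
398 = 256 + 128 + 8 + 4 + 2, so 9^398 ≡ 277·164·62·23·81 ≡ 172 (mod 467)
Right side y^r · r^s mod p:
Squares mod 467: 112^1≡112, 112^2≡402, 112^4≡22, 112^8≡17, 112^16≡289, 112^32≡395, 112^64≡47
125 = 64 + 32 + 16 + 8 + 4 + 1, so 112^125 ≡ 47·395·289·17·22·112 ≡ 335 (mod 467)
Squares mod 467: 125^1≡125, 125^2≡214, 125^4≡30, 125^8≡433, 125^16≡222, 125^32≡249, 125^64≡357, 125^128≡425
143 = 128 + 8 + 4 + 2 + 1, so 125^143 ≡ 425·433·30·214·125 ≡ 101 (mod 467)
335·101 = 33835 ≡ 211 (mod 467)
172 ≠ 211, so verification fails.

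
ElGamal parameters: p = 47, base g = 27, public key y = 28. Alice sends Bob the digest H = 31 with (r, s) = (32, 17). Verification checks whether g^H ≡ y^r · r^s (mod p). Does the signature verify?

Left side g^H mod p:
27^2 = 729 ≡ 24
27^4 ≡ 24^2 = 576 ≡ 12
27^8 ≡ 12^2 = 144 ≡ 3
27^16 ≡ 3^2 = 9
31 = 16 + 8 + 4 + 2 + 1, so 27^31 ≡ 9·3·12·24·27 ≡ 3 (mod 47)
Right side y^r · r^s mod p:
28^2 = 784 ≡ 32
28^4 ≡ 32^2 = 1024 ≡ 37
28^8 ≡ 37^2 = 1369 ≡ 6
28^16 ≡ 6^2 = 36
28^32 ≡ 36^2 = 1296 ≡ 27
32^2 = 1024 ≡ 37
32^4 ≡ 37^2 = 1369 ≡ 6
32^8 ≡ 6^2 = 36
32^16 ≡ 36^2 = 1296 ≡ 27
17 = 16 + 1, so 32^17 ≡ 27·32 ≡ 18 (mod 47)
27·18 = 486 ≡ 16 (mod 47)
3 ≠ 16, so verification fails.

does not verify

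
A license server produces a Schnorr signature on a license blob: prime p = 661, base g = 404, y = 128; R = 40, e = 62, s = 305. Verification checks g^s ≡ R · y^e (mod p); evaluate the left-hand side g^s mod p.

Squares mod 661: 404^1≡404, 404^2≡610, 404^4≡618, 404^8≡527, 404^16≡109, 404^32≡644, 404^64≡289, 404^128≡235, 404^256≡362
305 = 256 + 32 + 16 + 1, so 404^305 ≡ 362·644·109·404 ≡ 558 (mod 661)

558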